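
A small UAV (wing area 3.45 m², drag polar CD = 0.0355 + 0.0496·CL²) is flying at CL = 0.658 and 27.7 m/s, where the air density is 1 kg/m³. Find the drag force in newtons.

D = 75.4 N

CD = 0.0355 + 0.0496 × 0.658² = 0.05698
D = ½ρv²S·CD = ½ × 1 × 27.7² × 3.45 × 0.05698 = 75.4 N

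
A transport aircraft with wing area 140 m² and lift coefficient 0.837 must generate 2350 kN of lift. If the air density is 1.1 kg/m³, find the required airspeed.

L = ½ρv²S·CL ⇒ v = √(2L/(ρ·S·CL))
v = √(2 × 2.35×10^6 / (1.1 × 140 × 0.837)) = √36460 = 191 m/s

v = 191 m/s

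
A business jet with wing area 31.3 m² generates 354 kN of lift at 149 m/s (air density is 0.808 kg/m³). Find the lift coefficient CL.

CL = 1.26

From L = ½ρv²S·CL, rearranging gives CL = 2L/(ρv²S).
CL = 2 × 3.54×10^5 / (0.808 × 149² × 31.3) = 1.26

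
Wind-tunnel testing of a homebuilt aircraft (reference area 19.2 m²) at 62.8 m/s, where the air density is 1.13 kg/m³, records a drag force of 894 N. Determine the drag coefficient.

From D = ½ρv²S·CD, rearranging gives CD = 2D/(ρv²S).
CD = 2 × 894 / (1.13 × 62.8² × 19.2) = 0.0209

CD = 0.0209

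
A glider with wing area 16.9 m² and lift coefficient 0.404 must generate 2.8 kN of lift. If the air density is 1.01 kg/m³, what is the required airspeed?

L = ½ρv²S·CL ⇒ v = √(2L/(ρ·S·CL))
v = √(2 × 2800 / (1.01 × 16.9 × 0.404)) = √812.1 = 28.5 m/s

v = 28.5 m/s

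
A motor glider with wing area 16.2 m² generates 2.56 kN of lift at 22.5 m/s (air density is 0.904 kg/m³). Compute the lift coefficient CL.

CL = 0.691

From L = ½ρv²S·CL, rearranging gives CL = 2L/(ρv²S).
CL = 2 × 2560 / (0.904 × 22.5² × 16.2) = 0.691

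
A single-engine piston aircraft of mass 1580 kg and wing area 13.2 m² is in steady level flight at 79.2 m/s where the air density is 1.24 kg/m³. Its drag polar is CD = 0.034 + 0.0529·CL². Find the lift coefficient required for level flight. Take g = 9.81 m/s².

In steady level flight, lift balances weight: W = mg = 1580 × 9.81 = 15500 N.
Dynamic pressure q = 0.5 × 1.24 × 79.2² = 3889 Pa.
CL = 2W/(ρv²S) = 2×15500/(1.24×79.2²×13.2) = 0.3019.

CL = 0.302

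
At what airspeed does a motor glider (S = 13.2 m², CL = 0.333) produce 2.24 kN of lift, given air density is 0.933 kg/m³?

v = 33.1 m/s

L = ½ρv²S·CL ⇒ v = √(2L/(ρ·S·CL))
v = √(2 × 2240 / (0.933 × 13.2 × 0.333)) = √1092 = 33.1 m/s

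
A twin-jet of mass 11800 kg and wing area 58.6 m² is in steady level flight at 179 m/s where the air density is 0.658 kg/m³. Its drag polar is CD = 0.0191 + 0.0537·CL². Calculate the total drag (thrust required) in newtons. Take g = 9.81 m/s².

In steady level flight, lift balances weight: W = mg = 11800 × 9.81 = 1.1576×10^5 N.
Dynamic pressure q = 0.5 × 0.658 × 179² = 10540 Pa.
CL = W/(q·S) = 1.1576×10^5 / (10540 × 58.6) = 0.1874.
CD = 0.0191 + 0.0537 × 0.1874² = 0.02099.
D = q·S·CD = 10540 × 58.6 × 0.02099 = 12960 N

D = 13000 N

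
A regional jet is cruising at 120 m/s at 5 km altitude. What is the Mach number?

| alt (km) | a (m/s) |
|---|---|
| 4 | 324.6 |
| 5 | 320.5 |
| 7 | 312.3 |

M = 0.374

At 5 km, from the table: a = 320.5 m/s.
M = v/a = 120 / 320.5 = 0.374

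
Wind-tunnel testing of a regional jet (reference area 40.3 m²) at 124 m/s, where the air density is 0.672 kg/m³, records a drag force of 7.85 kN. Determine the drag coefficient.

CD = 0.0377

From D = ½ρv²S·CD, rearranging gives CD = 2D/(ρv²S).
CD = 2 × 7850 / (0.672 × 124² × 40.3) = 0.0377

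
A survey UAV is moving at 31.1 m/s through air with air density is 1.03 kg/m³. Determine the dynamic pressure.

q = ½ρv² = ½ × 1.03 × 31.1² = 498 Pa

q = 498 Pa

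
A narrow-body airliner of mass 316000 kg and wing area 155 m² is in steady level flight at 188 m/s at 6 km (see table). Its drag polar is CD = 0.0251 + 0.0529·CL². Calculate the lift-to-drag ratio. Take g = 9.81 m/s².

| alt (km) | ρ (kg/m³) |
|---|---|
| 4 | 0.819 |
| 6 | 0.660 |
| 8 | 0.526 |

At 6 km, from the table: ρ = 0.660 kg/m³.
Level flight ⇒ L = W = m·g = 316000 × 9.81 = 3.1×10^6 N.
q = ½ρv² = ½ × 0.66 × 188² = 11660 Pa.
CL = 2W/(ρv²S) = 2×3.1×10^6/(0.66×188²×155) = 1.715.
CD = 0.0251 + 0.0529 × 1.715² = 0.1806.
L/D = CL/CD = 1.715 / 0.1806 = 9.49

L/D = 9.49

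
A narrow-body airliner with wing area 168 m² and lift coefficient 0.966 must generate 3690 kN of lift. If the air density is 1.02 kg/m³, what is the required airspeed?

v = 211 m/s

L = ½ρv²S·CL ⇒ v = √(2L/(ρ·S·CL))
v = √(2 × 3.69×10^6 / (1.02 × 168 × 0.966)) = √44580 = 211 m/s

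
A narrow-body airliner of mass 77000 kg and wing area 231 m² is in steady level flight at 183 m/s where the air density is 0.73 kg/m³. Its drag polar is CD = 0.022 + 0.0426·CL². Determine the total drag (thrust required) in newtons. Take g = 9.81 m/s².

D = 70700 N

Weight W = mg = 77000 × 9.81 = 7.5537×10^5 N; in level flight L = W.
Dynamic pressure q = 0.5 × 0.73 × 183² = 12220 Pa.
CL = W/(q·S) = 7.5537×10^5 / (12220 × 231) = 0.2675.
CD = 0.022 + 0.0426 × 0.2675² = 0.02505.
D = q·S·CD = 12220 × 231 × 0.02505 = 70730 N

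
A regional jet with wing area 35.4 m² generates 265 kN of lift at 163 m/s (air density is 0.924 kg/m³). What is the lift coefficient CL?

From L = ½ρv²S·CL, rearranging gives CL = 2L/(ρv²S).
CL = 2 × 2.65×10^5 / (0.924 × 163² × 35.4) = 0.61

CL = 0.61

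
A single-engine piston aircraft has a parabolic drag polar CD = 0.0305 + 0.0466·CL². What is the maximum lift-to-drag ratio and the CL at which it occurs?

For CD = CD0 + K·CL², (L/D)max occurs at CL* = √(CD0/K) and equals 1/(2√(K·CD0)).
(L/D)max = 1/(2√(0.0466 × 0.0305)) = 1/(2 × 0.0377) = 13.3
CL* = √(0.0305/0.0466) = 0.809

(L/D)max = 13.3, at CL = 0.809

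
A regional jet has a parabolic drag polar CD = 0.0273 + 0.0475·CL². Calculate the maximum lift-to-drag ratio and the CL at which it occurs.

For CD = CD0 + K·CL², (L/D)max occurs at CL* = √(CD0/K) and equals 1/(2√(K·CD0)).
(L/D)max = 1/(2√(0.0475 × 0.0273)) = 1/(2 × 0.03601) = 13.9
CL* = √(0.0273/0.0475) = 0.758

(L/D)max = 13.9, at CL = 0.758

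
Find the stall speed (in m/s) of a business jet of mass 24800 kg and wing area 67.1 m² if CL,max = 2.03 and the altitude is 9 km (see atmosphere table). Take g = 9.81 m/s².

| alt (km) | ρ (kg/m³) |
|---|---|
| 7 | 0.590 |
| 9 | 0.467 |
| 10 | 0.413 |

V_stall = 87.5 m/s

At 9 km, from the table: ρ = 0.467 kg/m³.
Stall occurs when L = W at CL,max. W = mg = 24800 × 9.81 = 2.433×10^5 N.
From L = ½ρV²S·CL,max = W: V_stall = √(2W/(ρSCL,max)) = √(2·2.433×10^5/(0.467·67.1·2.03))
V_stall = √7649 = 87.5 m/s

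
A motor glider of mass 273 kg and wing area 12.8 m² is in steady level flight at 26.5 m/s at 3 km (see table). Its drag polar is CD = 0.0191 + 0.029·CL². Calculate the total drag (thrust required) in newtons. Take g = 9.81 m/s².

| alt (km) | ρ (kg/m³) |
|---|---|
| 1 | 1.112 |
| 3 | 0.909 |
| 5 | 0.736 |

At 3 km, from the table: ρ = 0.909 kg/m³.
Level flight ⇒ L = W = m·g = 273 × 9.81 = 2678.1 N.
Dynamic pressure q = 0.5 × 0.909 × 26.5² = 319.2 Pa.
CL = 2W/(ρv²S) = 2×2678.1/(0.909×26.5²×12.8) = 0.6555.
CD = 0.0191 + 0.029 × 0.6555² = 0.03156.
D = q·S·CD = 319.2 × 12.8 × 0.03156 = 128.9 N

D = 129 N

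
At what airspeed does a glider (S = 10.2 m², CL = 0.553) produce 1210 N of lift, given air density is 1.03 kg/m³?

v = 20.4 m/s

L = ½ρv²S·CL ⇒ v = √(2L/(ρ·S·CL))
v = √(2 × 1210 / (1.03 × 10.2 × 0.553)) = √416.5 = 20.4 m/s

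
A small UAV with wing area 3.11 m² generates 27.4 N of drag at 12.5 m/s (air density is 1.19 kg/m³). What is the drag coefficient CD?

From D = ½ρv²S·CD, rearranging gives CD = 2D/(ρv²S).
CD = 2 × 27.4 / (1.19 × 12.5² × 3.11) = 0.0948

CD = 0.0948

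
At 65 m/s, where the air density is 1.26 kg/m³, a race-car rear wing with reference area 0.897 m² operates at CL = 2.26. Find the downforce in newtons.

L = 5400 N

Dynamic pressure q = ½ρv² = ½ × 1.26 × 65² = 2662 Pa.
L = q·S·CL = 2662 × 0.897 × 2.26 = 5400 N ≈ 5.4 kN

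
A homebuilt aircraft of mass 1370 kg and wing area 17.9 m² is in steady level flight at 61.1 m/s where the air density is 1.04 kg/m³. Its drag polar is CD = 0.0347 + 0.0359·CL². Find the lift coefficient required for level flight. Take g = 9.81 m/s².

Weight W = mg = 1370 × 9.81 = 13440 N; in level flight L = W.
Dynamic pressure q = 0.5 × 1.04 × 61.1² = 1941 Pa.
CL = W/(q·S) = 13440 / (1941 × 17.9) = 0.3868.

CL = 0.387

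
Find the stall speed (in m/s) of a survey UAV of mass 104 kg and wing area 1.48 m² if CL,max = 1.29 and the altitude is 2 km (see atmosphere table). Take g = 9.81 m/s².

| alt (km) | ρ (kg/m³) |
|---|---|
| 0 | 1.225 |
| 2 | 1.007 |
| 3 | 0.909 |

At 2 km, from the table: ρ = 1.007 kg/m³.
Weight W = mg = 104 × 9.81 = 1020 N.
From L = ½ρV²S·CL,max = W: V_stall = √(2W/(ρSCL,max)) = √(2·1020/(1.007·1.48·1.29))
V_stall = √1061 = 32.6 m/s

V_stall = 32.6 m/s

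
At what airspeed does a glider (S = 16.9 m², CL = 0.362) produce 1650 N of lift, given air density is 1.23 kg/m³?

v = 20.9 m/s

L = ½ρv²S·CL ⇒ v = √(2L/(ρ·S·CL))
v = √(2 × 1650 / (1.23 × 16.9 × 0.362)) = √438.5 = 20.9 m/s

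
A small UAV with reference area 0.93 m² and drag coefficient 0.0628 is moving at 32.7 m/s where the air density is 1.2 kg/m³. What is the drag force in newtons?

D = 37.5 N

D = ½ρv²S·CD = ½ × 1.2 × 32.7² × 0.93 × 0.0628 = 37.5 N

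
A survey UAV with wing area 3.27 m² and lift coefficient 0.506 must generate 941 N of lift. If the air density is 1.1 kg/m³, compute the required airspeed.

v = 32.2 m/s

L = ½ρv²S·CL ⇒ v = √(2L/(ρ·S·CL))
v = √(2 × 941 / (1.1 × 3.27 × 0.506)) = √1034 = 32.2 m/s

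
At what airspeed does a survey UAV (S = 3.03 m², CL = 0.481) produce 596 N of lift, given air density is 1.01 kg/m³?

v = 28.5 m/s

L = ½ρv²S·CL ⇒ v = √(2L/(ρ·S·CL))
v = √(2 × 596 / (1.01 × 3.03 × 0.481)) = √809.8 = 28.5 m/s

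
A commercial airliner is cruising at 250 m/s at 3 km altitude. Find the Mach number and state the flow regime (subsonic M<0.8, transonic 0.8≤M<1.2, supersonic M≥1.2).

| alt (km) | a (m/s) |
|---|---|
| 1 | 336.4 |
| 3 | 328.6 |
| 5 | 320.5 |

M = 0.761 (subsonic)

At 3 km, from the table: a = 328.6 m/s.
M = v/a = 250 / 328.6 = 0.761
M = 0.761 → subsonic.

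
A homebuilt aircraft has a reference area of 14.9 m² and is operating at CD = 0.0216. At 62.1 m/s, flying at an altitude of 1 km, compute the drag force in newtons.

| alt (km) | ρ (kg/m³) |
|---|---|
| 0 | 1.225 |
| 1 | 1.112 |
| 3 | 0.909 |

D = 690 N

At 1 km, from the table: ρ = 1.112 kg/m³.
D = ½ρv²S·CD = ½ × 1.112 × 62.1² × 14.9 × 0.0216 = 690 N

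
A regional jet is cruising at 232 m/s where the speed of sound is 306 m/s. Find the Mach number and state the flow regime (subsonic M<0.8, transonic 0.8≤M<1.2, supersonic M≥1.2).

M = v/a = 232 / 306 = 0.758
M = 0.758 → subsonic.

M = 0.758 (subsonic)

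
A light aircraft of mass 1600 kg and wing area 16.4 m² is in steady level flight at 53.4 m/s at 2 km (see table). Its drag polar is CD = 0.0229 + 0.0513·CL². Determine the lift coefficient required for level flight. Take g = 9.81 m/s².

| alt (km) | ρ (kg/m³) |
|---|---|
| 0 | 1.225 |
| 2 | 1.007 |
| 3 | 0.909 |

At 2 km, from the table: ρ = 1.007 kg/m³.
In steady level flight, lift balances weight: W = mg = 1600 × 9.81 = 15696 N.
q = ½ρv² = ½ × 1.007 × 53.4² = 1436 Pa.
CL = 2W/(ρv²S) = 2×15696/(1.007×53.4²×16.4) = 0.6666.

CL = 0.667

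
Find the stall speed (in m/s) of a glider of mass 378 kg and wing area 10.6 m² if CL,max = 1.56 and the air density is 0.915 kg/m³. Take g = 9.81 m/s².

Weight W = mg = 378 × 9.81 = 3708 N.
From L = ½ρV²S·CL,max = W: V_stall = √(2W/(ρSCL,max)) = √(2·3708/(0.915·10.6·1.56))
V_stall = √490.2 = 22.1 m/s

V_stall = 22.1 m/s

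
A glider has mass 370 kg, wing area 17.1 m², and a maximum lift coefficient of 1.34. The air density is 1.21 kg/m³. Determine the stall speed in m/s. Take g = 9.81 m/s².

Stall occurs when L = W at CL,max. W = mg = 370 × 9.81 = 3630 N.
V_stall = √(2W/(ρ·S·CL,max)) = √(2 × 3630 / (1.21 × 17.1 × 1.34))
V_stall = √261.8 = 16.2 m/s

V_stall = 16.2 m/s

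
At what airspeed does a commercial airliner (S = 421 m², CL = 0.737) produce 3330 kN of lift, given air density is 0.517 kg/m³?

v = 204 m/s

L = ½ρv²S·CL ⇒ v = √(2L/(ρ·S·CL))
v = √(2 × 3.33×10^6 / (0.517 × 421 × 0.737)) = √41520 = 204 m/s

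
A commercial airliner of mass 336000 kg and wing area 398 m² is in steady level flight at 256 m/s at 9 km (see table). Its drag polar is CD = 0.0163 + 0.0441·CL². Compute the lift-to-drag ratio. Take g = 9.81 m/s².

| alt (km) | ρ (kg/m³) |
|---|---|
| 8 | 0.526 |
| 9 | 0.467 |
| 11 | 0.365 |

At 9 km, from the table: ρ = 0.467 kg/m³.
Level flight ⇒ L = W = m·g = 336000 × 9.81 = 3.2962×10^6 N.
Dynamic pressure q = 0.5 × 0.467 × 256² = 15300 Pa.
CL = 2W/(ρv²S) = 2×3.2962×10^6/(0.467×256²×398) = 0.5412.
CD = 0.0163 + 0.0441 × 0.5412² = 0.02922.
L/D = CL/CD = 0.5412 / 0.02922 = 18.5

L/D = 18.5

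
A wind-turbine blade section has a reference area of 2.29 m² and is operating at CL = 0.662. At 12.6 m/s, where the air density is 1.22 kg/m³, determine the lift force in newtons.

L = 147 N

L = ½ρv²S·CL = ½ × 1.22 × 12.6² × 2.29 × 0.662 = 147 N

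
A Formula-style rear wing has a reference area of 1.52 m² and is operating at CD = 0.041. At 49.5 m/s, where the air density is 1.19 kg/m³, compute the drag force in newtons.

D = ½ρv²S·CD = ½ × 1.19 × 49.5² × 1.52 × 0.041 = 90.9 N

D = 90.9 N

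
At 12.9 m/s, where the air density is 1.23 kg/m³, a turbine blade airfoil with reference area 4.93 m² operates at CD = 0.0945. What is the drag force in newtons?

D = ½ρv²S·CD = ½ × 1.23 × 12.9² × 4.93 × 0.0945 = 47.7 N

D = 47.7 N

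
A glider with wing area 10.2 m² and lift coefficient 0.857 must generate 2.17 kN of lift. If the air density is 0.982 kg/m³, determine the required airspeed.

v = 22.5 m/s

L = ½ρv²S·CL ⇒ v = √(2L/(ρ·S·CL))
v = √(2 × 2170 / (0.982 × 10.2 × 0.857)) = √505.6 = 22.5 m/s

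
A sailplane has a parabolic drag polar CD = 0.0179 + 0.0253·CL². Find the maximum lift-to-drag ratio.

(L/D)max = 23.5

For CD = CD0 + K·CL², (L/D)max occurs at CL* = √(CD0/K) and equals 1/(2√(K·CD0)).
(L/D)max = 1/(2√(0.0253 × 0.0179)) = 1/(2 × 0.02128) = 23.5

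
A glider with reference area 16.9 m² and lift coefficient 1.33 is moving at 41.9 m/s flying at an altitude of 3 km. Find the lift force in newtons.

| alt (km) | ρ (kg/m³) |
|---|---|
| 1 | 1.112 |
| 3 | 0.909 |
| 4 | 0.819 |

L = 17900 N

At 3 km, from the table: ρ = 0.909 kg/m³.
Dynamic pressure q = ½ρv² = ½ × 0.909 × 41.9² = 797.9 Pa.
L = q·S·CL = 797.9 × 16.9 × 1.33 = 17900 N ≈ 17.9 kN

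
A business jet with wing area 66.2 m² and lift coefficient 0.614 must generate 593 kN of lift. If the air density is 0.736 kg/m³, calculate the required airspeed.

L = ½ρv²S·CL ⇒ v = √(2L/(ρ·S·CL))
v = √(2 × 5.93×10^5 / (0.736 × 66.2 × 0.614)) = √39640 = 199 m/s

v = 199 m/s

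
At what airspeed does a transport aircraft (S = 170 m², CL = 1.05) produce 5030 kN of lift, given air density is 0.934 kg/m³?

L = ½ρv²S·CL ⇒ v = √(2L/(ρ·S·CL))
v = √(2 × 5.03×10^6 / (0.934 × 170 × 1.05)) = √60340 = 246 m/s

v = 246 m/s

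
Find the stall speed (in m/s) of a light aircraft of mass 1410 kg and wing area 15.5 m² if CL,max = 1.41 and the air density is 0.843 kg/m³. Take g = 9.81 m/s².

At stall, lift equals weight: L = W = m·g = 1410 × 9.81 = 13830 N.
V_stall = √(2W/(ρ·S·CL,max)) = √(2 × 13830 / (0.843 × 15.5 × 1.41))
V_stall = √1502 = 38.7 m/s

V_stall = 38.7 m/s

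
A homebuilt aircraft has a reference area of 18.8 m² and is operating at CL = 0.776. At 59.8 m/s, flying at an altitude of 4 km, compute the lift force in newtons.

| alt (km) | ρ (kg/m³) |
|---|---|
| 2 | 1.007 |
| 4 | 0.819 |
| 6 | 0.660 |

At 4 km, from the table: ρ = 0.819 kg/m³.
Dynamic pressure q = ½ρv² = ½ × 0.819 × 59.8² = 1464 Pa.
L = q·S·CL = 1464 × 18.8 × 0.776 = 21400 N ≈ 21.4 kN

L = 21400 N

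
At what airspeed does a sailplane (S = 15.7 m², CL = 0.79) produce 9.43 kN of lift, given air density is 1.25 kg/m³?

v = 34.9 m/s

L = ½ρv²S·CL ⇒ v = √(2L/(ρ·S·CL))
v = √(2 × 9430 / (1.25 × 15.7 × 0.79)) = √1216 = 34.9 m/s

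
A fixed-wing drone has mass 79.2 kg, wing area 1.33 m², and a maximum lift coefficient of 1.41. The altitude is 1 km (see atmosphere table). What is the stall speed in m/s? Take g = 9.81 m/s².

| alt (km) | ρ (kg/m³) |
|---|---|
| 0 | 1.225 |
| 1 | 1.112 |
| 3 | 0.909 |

V_stall = 27.3 m/s

At 1 km, from the table: ρ = 1.112 kg/m³.
At stall, lift equals weight: L = W = m·g = 79.2 × 9.81 = 777 N.
From L = ½ρV²S·CL,max = W: V_stall = √(2W/(ρSCL,max)) = √(2·777/(1.112·1.33·1.41))
V_stall = √745.2 = 27.3 m/s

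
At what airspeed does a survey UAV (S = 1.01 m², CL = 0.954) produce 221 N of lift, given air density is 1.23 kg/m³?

L = ½ρv²S·CL ⇒ v = √(2L/(ρ·S·CL))
v = √(2 × 221 / (1.23 × 1.01 × 0.954)) = √372.9 = 19.3 m/s

v = 19.3 m/s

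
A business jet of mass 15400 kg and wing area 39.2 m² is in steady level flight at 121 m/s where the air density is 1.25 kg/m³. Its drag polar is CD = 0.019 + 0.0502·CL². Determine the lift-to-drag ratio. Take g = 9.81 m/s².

L/D = 15.1

Level flight ⇒ L = W = m·g = 15400 × 9.81 = 1.5107×10^5 N.
q = ½ρv² = ½ × 1.25 × 121² = 9151 Pa.
CL = W/(q·S) = 1.5107×10^5 / (9151 × 39.2) = 0.4212.
CD = 0.019 + 0.0502 × 0.4212² = 0.0279.
L/D = CL/CD = 0.4212 / 0.0279 = 15.1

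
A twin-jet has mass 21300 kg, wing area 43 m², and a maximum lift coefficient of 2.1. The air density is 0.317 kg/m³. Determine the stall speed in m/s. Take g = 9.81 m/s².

V_stall = 121 m/s

At stall, lift equals weight: L = W = m·g = 21300 × 9.81 = 2.09×10^5 N.
V_stall = √(2W/(ρ·S·CL,max)) = √(2 × 2.09×10^5 / (0.317 × 43 × 2.1))
V_stall = √14600 = 121 m/s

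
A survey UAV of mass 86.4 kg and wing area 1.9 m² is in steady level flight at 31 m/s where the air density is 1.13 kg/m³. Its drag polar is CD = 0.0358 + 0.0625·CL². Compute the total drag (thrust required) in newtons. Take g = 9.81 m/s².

Weight W = mg = 86.4 × 9.81 = 847.58 N; in level flight L = W.
Dynamic pressure q = 0.5 × 1.13 × 31² = 543 Pa.
CL = W/(q·S) = 847.58 / (543 × 1.9) = 0.8216.
CD = 0.0358 + 0.0625 × 0.8216² = 0.07799.
D = q·S·CD = 543 × 1.9 × 0.07799 = 80.46 N

D = 80.5 N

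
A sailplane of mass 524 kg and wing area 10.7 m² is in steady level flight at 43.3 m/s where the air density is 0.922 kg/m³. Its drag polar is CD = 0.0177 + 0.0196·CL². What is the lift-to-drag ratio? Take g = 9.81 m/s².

L/D = 23.4

In steady level flight, lift balances weight: W = mg = 524 × 9.81 = 5140.4 N.
Dynamic pressure q = 0.5 × 0.922 × 43.3² = 864.3 Pa.
Required CL = L/(qS) = 5140.4/(864.3·10.7) = 0.5558.
CD = 0.0177 + 0.0196 × 0.5558² = 0.02376.
L/D = CL/CD = 0.5558 / 0.02376 = 23.4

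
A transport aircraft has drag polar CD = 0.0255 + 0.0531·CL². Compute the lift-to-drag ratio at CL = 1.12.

CD = 0.0255 + 0.0531 × 1.12² = 0.09211
L/D = CL/CD = 1.12 / 0.09211 = 12.2

L/D = 12.2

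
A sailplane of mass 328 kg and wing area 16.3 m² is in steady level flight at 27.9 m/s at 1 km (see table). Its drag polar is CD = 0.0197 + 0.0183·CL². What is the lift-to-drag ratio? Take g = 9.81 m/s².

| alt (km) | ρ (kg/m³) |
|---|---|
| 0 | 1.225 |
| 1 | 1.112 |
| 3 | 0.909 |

L/D = 19.4

At 1 km, from the table: ρ = 1.112 kg/m³.
Level flight ⇒ L = W = m·g = 328 × 9.81 = 3217.7 N.
Dynamic pressure q = 0.5 × 1.112 × 27.9² = 432.8 Pa.
CL = W/(q·S) = 3217.7 / (432.8 × 16.3) = 0.4561.
CD = 0.0197 + 0.0183 × 0.4561² = 0.02351.
L/D = CL/CD = 0.4561 / 0.02351 = 19.4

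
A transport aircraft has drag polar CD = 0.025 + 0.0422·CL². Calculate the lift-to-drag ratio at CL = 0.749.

CD = 0.025 + 0.0422 × 0.749² = 0.04867
L/D = CL/CD = 0.749 / 0.04867 = 15.4

L/D = 15.4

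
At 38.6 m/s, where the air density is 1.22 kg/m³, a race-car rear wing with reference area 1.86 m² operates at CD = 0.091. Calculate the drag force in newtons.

D = 154 N

D = ½ρv²S·CD = ½ × 1.22 × 38.6² × 1.86 × 0.091 = 154 N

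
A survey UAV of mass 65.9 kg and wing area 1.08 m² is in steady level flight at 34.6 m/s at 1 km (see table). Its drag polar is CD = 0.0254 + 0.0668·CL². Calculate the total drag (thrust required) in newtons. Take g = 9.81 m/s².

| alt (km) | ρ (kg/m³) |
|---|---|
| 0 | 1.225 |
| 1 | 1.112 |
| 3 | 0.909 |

At 1 km, from the table: ρ = 1.112 kg/m³.
Level flight ⇒ L = W = m·g = 65.9 × 9.81 = 646.48 N.
Dynamic pressure q = 0.5 × 1.112 × 34.6² = 665.6 Pa.
CL = 2W/(ρv²S) = 2×646.48/(1.112×34.6²×1.08) = 0.8993.
CD = 0.0254 + 0.0668 × 0.8993² = 0.07942.
D = q·S·CD = 665.6 × 1.08 × 0.07942 = 57.1 N

D = 57.1 N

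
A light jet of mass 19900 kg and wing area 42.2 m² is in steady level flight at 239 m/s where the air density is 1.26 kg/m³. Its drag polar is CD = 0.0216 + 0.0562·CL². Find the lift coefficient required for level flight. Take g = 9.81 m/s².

CL = 0.129

Level flight ⇒ L = W = m·g = 19900 × 9.81 = 1.9522×10^5 N.
q = ½ρv² = ½ × 1.26 × 239² = 35990 Pa.
Required CL = L/(qS) = 1.9522×10^5/(35990·42.2) = 0.1286.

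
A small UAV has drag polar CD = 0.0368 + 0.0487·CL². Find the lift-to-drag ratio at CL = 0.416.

L/D = 9.2

CD = 0.0368 + 0.0487 × 0.416² = 0.04523
L/D = CL/CD = 0.416 / 0.04523 = 9.2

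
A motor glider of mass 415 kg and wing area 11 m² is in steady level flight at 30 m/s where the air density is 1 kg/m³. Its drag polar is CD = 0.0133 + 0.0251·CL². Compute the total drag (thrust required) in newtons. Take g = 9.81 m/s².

D = 150 N

Level flight ⇒ L = W = m·g = 415 × 9.81 = 4071.2 N.
Dynamic pressure q = 0.5 × 1 × 30² = 450 Pa.
CL = W/(q·S) = 4071.2 / (450 × 11) = 0.8225.
CD = 0.0133 + 0.0251 × 0.8225² = 0.03028.
D = q·S·CD = 450 × 11 × 0.03028 = 149.9 N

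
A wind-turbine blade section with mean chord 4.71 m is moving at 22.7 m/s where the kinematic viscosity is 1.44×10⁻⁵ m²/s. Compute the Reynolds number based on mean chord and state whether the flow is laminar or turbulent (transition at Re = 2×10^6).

Re = 7.42×10^6 (turbulent)

Re = v·c/ν = 22.7 × 4.71 / (1.44×10⁻⁵) = 7.42×10^6
Since 7.42×10^6 > 2×10^6, the flow is turbulent.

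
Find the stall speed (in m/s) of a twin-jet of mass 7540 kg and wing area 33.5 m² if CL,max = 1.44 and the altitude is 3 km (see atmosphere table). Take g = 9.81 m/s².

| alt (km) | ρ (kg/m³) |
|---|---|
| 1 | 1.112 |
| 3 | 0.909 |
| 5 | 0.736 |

V_stall = 58.1 m/s

At 3 km, from the table: ρ = 0.909 kg/m³.
Stall occurs when L = W at CL,max. W = mg = 7540 × 9.81 = 73970 N.
From L = ½ρV²S·CL,max = W: V_stall = √(2W/(ρSCL,max)) = √(2·73970/(0.909·33.5·1.44))
V_stall = √3374 = 58.1 m/s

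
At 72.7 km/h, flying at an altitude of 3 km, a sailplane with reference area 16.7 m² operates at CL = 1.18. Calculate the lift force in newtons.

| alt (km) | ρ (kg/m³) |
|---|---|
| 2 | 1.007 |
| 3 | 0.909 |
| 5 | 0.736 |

L = 3650 N

At 3 km, from the table: ρ = 0.909 kg/m³.
Convert speed: v = 72.7 km/h ÷ 3.6 = 20.19 m/s.
L = ½ρv²S·CL = ½ × 0.909 × 20.19² × 16.7 × 1.18 = 3650 N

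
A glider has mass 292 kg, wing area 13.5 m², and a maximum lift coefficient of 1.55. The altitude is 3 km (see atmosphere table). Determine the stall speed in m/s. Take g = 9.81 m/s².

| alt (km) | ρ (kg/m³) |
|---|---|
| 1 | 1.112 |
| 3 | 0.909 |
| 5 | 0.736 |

V_stall = 17.4 m/s

At 3 km, from the table: ρ = 0.909 kg/m³.
At stall, lift equals weight: L = W = m·g = 292 × 9.81 = 2865 N.
V_stall = √(2W/(ρ·S·CL,max)) = √(2 × 2865 / (0.909 × 13.5 × 1.55))
V_stall = √301.2 = 17.4 m/s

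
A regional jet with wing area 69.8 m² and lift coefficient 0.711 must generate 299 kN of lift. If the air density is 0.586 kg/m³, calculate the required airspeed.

L = ½ρv²S·CL ⇒ v = √(2L/(ρ·S·CL))
v = √(2 × 2.99×10^5 / (0.586 × 69.8 × 0.711)) = √20560 = 143 m/s

v = 143 m/s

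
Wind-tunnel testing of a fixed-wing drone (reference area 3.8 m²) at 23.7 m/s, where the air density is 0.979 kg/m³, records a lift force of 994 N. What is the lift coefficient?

CL = 0.951

From L = ½ρv²S·CL, rearranging gives CL = 2L/(ρv²S).
CL = 2 × 994 / (0.979 × 23.7² × 3.8) = 0.951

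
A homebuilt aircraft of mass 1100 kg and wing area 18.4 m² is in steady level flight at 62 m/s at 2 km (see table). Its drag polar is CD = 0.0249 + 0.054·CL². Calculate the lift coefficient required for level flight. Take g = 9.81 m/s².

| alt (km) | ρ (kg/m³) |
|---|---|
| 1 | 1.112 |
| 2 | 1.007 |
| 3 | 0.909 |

At 2 km, from the table: ρ = 1.007 kg/m³.
Level flight ⇒ L = W = m·g = 1100 × 9.81 = 10791 N.
Dynamic pressure q = 0.5 × 1.007 × 62² = 1935 Pa.
Required CL = L/(qS) = 10791/(1935·18.4) = 0.303.

CL = 0.303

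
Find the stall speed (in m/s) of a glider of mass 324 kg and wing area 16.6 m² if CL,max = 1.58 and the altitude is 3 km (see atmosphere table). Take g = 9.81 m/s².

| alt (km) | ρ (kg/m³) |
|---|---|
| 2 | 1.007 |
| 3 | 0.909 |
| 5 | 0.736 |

At 3 km, from the table: ρ = 0.909 kg/m³.
At stall, lift equals weight: L = W = m·g = 324 × 9.81 = 3178 N.
From L = ½ρV²S·CL,max = W: V_stall = √(2W/(ρSCL,max)) = √(2·3178/(0.909·16.6·1.58))
V_stall = √266.6 = 16.3 m/s

V_stall = 16.3 m/s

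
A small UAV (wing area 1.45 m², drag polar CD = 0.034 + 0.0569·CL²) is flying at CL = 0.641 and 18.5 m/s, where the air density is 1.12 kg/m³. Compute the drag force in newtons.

D = 15.9 N

CD = 0.034 + 0.0569 × 0.641² = 0.05738
D = ½ρv²S·CD = ½ × 1.12 × 18.5² × 1.45 × 0.05738 = 15.9 N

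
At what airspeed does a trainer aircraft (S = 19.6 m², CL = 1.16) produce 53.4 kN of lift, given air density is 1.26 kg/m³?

v = 61.1 m/s

L = ½ρv²S·CL ⇒ v = √(2L/(ρ·S·CL))
v = √(2 × 53400 / (1.26 × 19.6 × 1.16)) = √3728 = 61.1 m/s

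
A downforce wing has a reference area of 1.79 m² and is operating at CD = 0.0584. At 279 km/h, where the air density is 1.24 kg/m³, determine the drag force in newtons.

Convert speed: v = 279 km/h ÷ 3.6 = 77.5 m/s.
Dynamic pressure q = ½ρv² = ½ × 1.24 × 77.5² = 3724 Pa.
D = q·S·CD = 3724 × 1.79 × 0.0584 = 389 N

D = 389 N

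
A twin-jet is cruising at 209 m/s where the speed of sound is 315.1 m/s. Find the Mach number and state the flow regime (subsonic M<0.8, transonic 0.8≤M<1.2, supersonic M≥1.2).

M = 0.663 (subsonic)

M = v/a = 209 / 315.1 = 0.663
M = 0.663 → subsonic.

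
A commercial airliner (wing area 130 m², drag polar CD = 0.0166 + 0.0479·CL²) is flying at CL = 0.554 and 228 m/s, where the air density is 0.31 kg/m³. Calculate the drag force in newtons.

CD = 0.0166 + 0.0479 × 0.554² = 0.0313
D = ½ρv²S·CD = ½ × 0.31 × 228² × 130 × 0.0313 = 32800 N

D = 32800 N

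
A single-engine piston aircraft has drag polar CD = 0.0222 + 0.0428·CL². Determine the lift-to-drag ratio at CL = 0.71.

L/D = 16.2

CD = 0.0222 + 0.0428 × 0.71² = 0.04378
L/D = CL/CD = 0.71 / 0.04378 = 16.2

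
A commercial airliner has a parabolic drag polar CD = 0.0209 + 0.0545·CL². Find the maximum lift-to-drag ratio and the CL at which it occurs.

(L/D)max = 14.8, at CL = 0.619

For CD = CD0 + K·CL², (L/D)max occurs at CL* = √(CD0/K) and equals 1/(2√(K·CD0)).
(L/D)max = 1/(2√(0.0545 × 0.0209)) = 1/(2 × 0.03375) = 14.8
CL* = √(0.0209/0.0545) = 0.619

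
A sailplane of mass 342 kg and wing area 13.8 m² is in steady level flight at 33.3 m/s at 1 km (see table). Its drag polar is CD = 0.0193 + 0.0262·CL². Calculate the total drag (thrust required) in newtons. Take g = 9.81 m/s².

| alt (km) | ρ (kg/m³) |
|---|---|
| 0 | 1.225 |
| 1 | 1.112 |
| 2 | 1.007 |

At 1 km, from the table: ρ = 1.112 kg/m³.
In steady level flight, lift balances weight: W = mg = 342 × 9.81 = 3355 N.
Dynamic pressure q = 0.5 × 1.112 × 33.3² = 616.5 Pa.
CL = 2W/(ρv²S) = 2×3355/(1.112×33.3²×13.8) = 0.3943.
CD = 0.0193 + 0.0262 × 0.3943² = 0.02337.
D = q·S·CD = 616.5 × 13.8 × 0.02337 = 198.9 N

D = 199 N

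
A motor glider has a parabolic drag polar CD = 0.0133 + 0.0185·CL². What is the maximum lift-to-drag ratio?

(L/D)max = 31.9

For CD = CD0 + K·CL², (L/D)max occurs at CL* = √(CD0/K) and equals 1/(2√(K·CD0)).
(L/D)max = 1/(2√(0.0185 × 0.0133)) = 1/(2 × 0.01569) = 31.9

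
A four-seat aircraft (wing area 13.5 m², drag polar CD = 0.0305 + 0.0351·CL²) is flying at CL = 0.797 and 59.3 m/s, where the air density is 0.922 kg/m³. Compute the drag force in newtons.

D = 1160 N

CD = 0.0305 + 0.0351 × 0.797² = 0.0528
D = ½ρv²S·CD = ½ × 0.922 × 59.3² × 13.5 × 0.0528 = 1160 N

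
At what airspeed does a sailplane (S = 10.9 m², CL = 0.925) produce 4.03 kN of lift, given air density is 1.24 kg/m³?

L = ½ρv²S·CL ⇒ v = √(2L/(ρ·S·CL))
v = √(2 × 4030 / (1.24 × 10.9 × 0.925)) = √644.7 = 25.4 m/s

v = 25.4 m/s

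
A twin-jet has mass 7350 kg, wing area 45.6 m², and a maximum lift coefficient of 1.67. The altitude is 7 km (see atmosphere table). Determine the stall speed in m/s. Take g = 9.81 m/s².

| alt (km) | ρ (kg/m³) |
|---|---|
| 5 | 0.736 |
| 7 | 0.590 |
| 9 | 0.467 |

At 7 km, from the table: ρ = 0.590 kg/m³.
Weight W = mg = 7350 × 9.81 = 72100 N.
From L = ½ρV²S·CL,max = W: V_stall = √(2W/(ρSCL,max)) = √(2·72100/(0.59·45.6·1.67))
V_stall = √3210 = 56.7 m/s

V_stall = 56.7 m/s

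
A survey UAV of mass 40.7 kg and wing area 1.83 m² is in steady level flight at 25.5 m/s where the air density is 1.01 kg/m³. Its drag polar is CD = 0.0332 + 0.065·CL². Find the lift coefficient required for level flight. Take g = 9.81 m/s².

In steady level flight, lift balances weight: W = mg = 40.7 × 9.81 = 399.27 N.
q = ½ρv² = ½ × 1.01 × 25.5² = 328.4 Pa.
Required CL = L/(qS) = 399.27/(328.4·1.83) = 0.6644.

CL = 0.664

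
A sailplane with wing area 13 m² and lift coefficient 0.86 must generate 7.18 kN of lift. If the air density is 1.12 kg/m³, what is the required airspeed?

L = ½ρv²S·CL ⇒ v = √(2L/(ρ·S·CL))
v = √(2 × 7180 / (1.12 × 13 × 0.86)) = √1147 = 33.9 m/s

v = 33.9 m/s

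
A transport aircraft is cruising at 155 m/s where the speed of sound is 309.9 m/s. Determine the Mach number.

M = v/a = 155 / 309.9 = 0.5

M = 0.5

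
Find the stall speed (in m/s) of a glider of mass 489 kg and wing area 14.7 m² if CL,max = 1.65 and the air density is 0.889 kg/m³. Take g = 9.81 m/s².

Weight W = mg = 489 × 9.81 = 4797 N.
From L = ½ρV²S·CL,max = W: V_stall = √(2W/(ρSCL,max)) = √(2·4797/(0.889·14.7·1.65))
V_stall = √444.9 = 21.1 m/s

V_stall = 21.1 m/s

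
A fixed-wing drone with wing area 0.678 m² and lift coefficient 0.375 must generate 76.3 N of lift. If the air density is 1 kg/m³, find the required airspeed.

v = 24.5 m/s

L = ½ρv²S·CL ⇒ v = √(2L/(ρ·S·CL))
v = √(2 × 76.3 / (1 × 0.678 × 0.375)) = √600.2 = 24.5 m/s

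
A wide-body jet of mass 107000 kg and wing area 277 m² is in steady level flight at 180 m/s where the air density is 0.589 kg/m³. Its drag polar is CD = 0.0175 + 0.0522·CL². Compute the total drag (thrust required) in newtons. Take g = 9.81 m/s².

Weight W = mg = 107000 × 9.81 = 1.0497×10^6 N; in level flight L = W.
q = ½ρv² = ½ × 0.589 × 180² = 9542 Pa.
CL = 2W/(ρv²S) = 2×1.0497×10^6/(0.589×180²×277) = 0.3971.
CD = 0.0175 + 0.0522 × 0.3971² = 0.02573.
D = q·S·CD = 9542 × 277 × 0.02573 = 68010 N

D = 68000 N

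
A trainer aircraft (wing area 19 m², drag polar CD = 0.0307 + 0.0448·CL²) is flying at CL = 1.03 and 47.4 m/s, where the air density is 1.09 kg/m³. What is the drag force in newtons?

CD = 0.0307 + 0.0448 × 1.03² = 0.07823
D = ½ρv²S·CD = ½ × 1.09 × 47.4² × 19 × 0.07823 = 1820 N

D = 1820 N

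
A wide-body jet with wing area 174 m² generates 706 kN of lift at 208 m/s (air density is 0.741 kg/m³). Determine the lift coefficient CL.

CL = 0.253

From L = ½ρv²S·CL, rearranging gives CL = 2L/(ρv²S).
CL = 2 × 7.06×10^5 / (0.741 × 208² × 174) = 0.253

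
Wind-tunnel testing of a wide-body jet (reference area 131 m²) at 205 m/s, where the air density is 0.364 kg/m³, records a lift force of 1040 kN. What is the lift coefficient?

From L = ½ρv²S·CL, rearranging gives CL = 2L/(ρv²S).
CL = 2 × 1.04×10^6 / (0.364 × 205² × 131) = 1.04

CL = 1.04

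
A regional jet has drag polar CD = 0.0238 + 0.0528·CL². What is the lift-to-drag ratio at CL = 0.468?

L/D = 13.2

CD = 0.0238 + 0.0528 × 0.468² = 0.03536
L/D = CL/CD = 0.468 / 0.03536 = 13.2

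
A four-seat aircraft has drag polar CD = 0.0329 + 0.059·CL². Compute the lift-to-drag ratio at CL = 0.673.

CD = 0.0329 + 0.059 × 0.673² = 0.05962
L/D = CL/CD = 0.673 / 0.05962 = 11.3

L/D = 11.3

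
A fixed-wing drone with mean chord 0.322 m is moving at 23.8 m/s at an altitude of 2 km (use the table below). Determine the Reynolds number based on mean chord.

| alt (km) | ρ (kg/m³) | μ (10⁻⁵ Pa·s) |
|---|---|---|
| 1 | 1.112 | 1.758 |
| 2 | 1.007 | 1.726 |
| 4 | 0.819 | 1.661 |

Re = 4.47×10^5

At 2 km, from the table: ρ = 1.007 kg/m³, μ = 1.726×10⁻⁵ Pa·s.
Re = ρ·v·c/μ = 1.007 × 23.8 × 0.322 / (1.726×10⁻⁵) = 4.47×10^5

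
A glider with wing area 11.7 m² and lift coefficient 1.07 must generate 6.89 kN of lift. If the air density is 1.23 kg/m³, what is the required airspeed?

L = ½ρv²S·CL ⇒ v = √(2L/(ρ·S·CL))
v = √(2 × 6890 / (1.23 × 11.7 × 1.07)) = √894.9 = 29.9 m/s

v = 29.9 m/s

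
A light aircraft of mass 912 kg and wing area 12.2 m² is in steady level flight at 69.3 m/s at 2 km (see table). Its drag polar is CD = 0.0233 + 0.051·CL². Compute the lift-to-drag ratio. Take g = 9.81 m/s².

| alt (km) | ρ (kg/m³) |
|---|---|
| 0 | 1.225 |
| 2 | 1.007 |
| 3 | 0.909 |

L/D = 10.8

At 2 km, from the table: ρ = 1.007 kg/m³.
Level flight ⇒ L = W = m·g = 912 × 9.81 = 8946.7 N.
q = ½ρv² = ½ × 1.007 × 69.3² = 2418 Pa.
Required CL = L/(qS) = 8946.7/(2418·12.2) = 0.3033.
CD = 0.0233 + 0.051 × 0.3033² = 0.02799.
L/D = CL/CD = 0.3033 / 0.02799 = 10.8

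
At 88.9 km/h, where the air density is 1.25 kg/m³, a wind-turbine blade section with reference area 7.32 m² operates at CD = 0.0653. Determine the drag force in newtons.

D = 182 N

Convert speed: v = 88.9 km/h ÷ 3.6 = 24.69 m/s.
Dynamic pressure q = ½ρv² = ½ × 1.25 × 24.69² = 381.1 Pa.
D = q·S·CD = 381.1 × 7.32 × 0.0653 = 182 N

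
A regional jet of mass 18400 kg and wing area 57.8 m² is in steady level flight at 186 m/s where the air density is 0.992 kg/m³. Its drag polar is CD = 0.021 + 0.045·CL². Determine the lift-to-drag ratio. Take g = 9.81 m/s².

In steady level flight, lift balances weight: W = mg = 18400 × 9.81 = 1.805×10^5 N.
q = ½ρv² = ½ × 0.992 × 186² = 17160 Pa.
Required CL = L/(qS) = 1.805×10^5/(17160·57.8) = 0.182.
CD = 0.021 + 0.045 × 0.182² = 0.02249.
L/D = CL/CD = 0.182 / 0.02249 = 8.09

L/D = 8.09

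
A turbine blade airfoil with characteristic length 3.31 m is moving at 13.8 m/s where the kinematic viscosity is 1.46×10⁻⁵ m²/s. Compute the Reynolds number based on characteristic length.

Re = 3.13×10^6

Re = v·c/ν = 13.8 × 3.31 / (1.46×10⁻⁵) = 3.13×10^6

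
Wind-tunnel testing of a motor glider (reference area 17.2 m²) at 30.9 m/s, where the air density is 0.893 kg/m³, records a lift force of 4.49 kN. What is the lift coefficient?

CL = 0.612

From L = ½ρv²S·CL, rearranging gives CL = 2L/(ρv²S).
CL = 2 × 4490 / (0.893 × 30.9² × 17.2) = 0.612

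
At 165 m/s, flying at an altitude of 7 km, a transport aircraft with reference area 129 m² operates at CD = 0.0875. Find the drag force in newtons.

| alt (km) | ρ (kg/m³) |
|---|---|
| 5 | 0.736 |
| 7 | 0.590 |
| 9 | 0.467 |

D = 90700 N

At 7 km, from the table: ρ = 0.590 kg/m³.
D = ½ρv²S·CD = ½ × 0.59 × 165² × 129 × 0.0875 = 90700 N ≈ 90.7 kN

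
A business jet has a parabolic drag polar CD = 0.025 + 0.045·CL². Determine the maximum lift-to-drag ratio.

(L/D)max = 14.9

For CD = CD0 + K·CL², (L/D)max occurs at CL* = √(CD0/K) and equals 1/(2√(K·CD0)).
(L/D)max = 1/(2√(0.045 × 0.025)) = 1/(2 × 0.03354) = 14.9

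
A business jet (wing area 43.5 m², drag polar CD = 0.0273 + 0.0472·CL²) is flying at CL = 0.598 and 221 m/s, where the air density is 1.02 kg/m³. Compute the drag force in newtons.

D = 47900 N

CD = 0.0273 + 0.0472 × 0.598² = 0.04418
D = ½ρv²S·CD = ½ × 1.02 × 221² × 43.5 × 0.04418 = 47900 N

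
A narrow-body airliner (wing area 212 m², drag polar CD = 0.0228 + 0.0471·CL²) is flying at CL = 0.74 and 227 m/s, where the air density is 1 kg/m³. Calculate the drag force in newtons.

D = 2.65×10^5 N

CD = 0.0228 + 0.0471 × 0.74² = 0.04859
D = ½ρv²S·CD = ½ × 1 × 227² × 212 × 0.04859 = 2.65×10^5 N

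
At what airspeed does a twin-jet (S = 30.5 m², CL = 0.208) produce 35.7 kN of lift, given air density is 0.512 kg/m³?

v = 148 m/s

L = ½ρv²S·CL ⇒ v = √(2L/(ρ·S·CL))
v = √(2 × 35700 / (0.512 × 30.5 × 0.208)) = √21980 = 148 m/s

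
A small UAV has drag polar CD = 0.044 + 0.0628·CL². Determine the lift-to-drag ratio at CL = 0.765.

CD = 0.044 + 0.0628 × 0.765² = 0.08075
L/D = CL/CD = 0.765 / 0.08075 = 9.47

L/D = 9.47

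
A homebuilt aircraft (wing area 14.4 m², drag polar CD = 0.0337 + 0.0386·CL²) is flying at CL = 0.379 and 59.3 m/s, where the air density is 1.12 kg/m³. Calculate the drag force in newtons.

D = 1110 N

CD = 0.0337 + 0.0386 × 0.379² = 0.03924
D = ½ρv²S·CD = ½ × 1.12 × 59.3² × 14.4 × 0.03924 = 1110 N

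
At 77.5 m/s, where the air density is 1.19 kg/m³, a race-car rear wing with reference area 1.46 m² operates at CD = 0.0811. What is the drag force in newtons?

Dynamic pressure q = ½ρv² = ½ × 1.19 × 77.5² = 3574 Pa.
D = q·S·CD = 3574 × 1.46 × 0.0811 = 423 N

D = 423 N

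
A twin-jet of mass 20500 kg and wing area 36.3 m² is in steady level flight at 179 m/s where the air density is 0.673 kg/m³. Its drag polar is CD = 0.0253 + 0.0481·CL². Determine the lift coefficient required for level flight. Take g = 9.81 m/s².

CL = 0.514

Weight W = mg = 20500 × 9.81 = 2.011×10^5 N; in level flight L = W.
q = ½ρv² = ½ × 0.673 × 179² = 10780 Pa.
Required CL = L/(qS) = 2.011×10^5/(10780·36.3) = 0.5138.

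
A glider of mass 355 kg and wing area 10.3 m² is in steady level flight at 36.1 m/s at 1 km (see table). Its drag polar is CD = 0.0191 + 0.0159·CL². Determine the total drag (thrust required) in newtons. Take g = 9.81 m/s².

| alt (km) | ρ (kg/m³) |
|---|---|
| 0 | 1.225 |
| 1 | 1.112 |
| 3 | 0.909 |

At 1 km, from the table: ρ = 1.112 kg/m³.
In steady level flight, lift balances weight: W = mg = 355 × 9.81 = 3482.6 N.
q = ½ρv² = ½ × 1.112 × 36.1² = 724.6 Pa.
CL = 2W/(ρv²S) = 2×3482.6/(1.112×36.1²×10.3) = 0.4666.
CD = 0.0191 + 0.0159 × 0.4666² = 0.02256.
D = q·S·CD = 724.6 × 10.3 × 0.02256 = 168.4 N

D = 168 N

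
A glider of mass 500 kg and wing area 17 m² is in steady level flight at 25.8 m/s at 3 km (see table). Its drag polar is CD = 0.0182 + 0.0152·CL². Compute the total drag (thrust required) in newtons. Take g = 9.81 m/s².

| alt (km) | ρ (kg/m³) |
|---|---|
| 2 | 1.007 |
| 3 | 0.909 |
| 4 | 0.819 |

At 3 km, from the table: ρ = 0.909 kg/m³.
Level flight ⇒ L = W = m·g = 500 × 9.81 = 4905 N.
q = ½ρv² = ½ × 0.909 × 25.8² = 302.5 Pa.
CL = 2W/(ρv²S) = 2×4905/(0.909×25.8²×17) = 0.9537.
CD = 0.0182 + 0.0152 × 0.9537² = 0.03203.
D = q·S·CD = 302.5 × 17 × 0.03203 = 164.7 N

D = 165 N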